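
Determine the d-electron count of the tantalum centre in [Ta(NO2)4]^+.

d0

Each nitro (N-bound nitrite) is −1; balancing the +1 overall charge requires Ta(V).
Group 5 minus oxidation state 5 gives a d⁰ configuration.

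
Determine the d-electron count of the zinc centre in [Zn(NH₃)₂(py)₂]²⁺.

Ammonia is neutral; pyridine is neutral; balancing the +2 overall charge requires Zn(II).
Zn sits in group 12, so the d-electron count is 12 − 2 = 10.

d10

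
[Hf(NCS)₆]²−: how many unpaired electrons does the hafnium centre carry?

0

Ligand charges: each isothiocyanate is −1. With an overall charge of −2 the hafnium centre must be in the +4 oxidation state.
Hf sits in group 4, so the d-electron count is 4 − 4 = 0.
In an octahedral field the d⁰ configuration is t₂g⁰e_g⁰, giving 0 unpaired electrons.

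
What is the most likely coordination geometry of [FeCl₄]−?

tetrahedral

Each chloride is −1; balancing the −1 overall charge requires Fe(III).
Iron is a group-8 element; Fe(III) is therefore d⁵.
Coordination number: 4.
Chloride is a weak-field ligand.
A high-spin d⁵ ion has zero CFSE in either geometry, so four ligands adopt the sterically favoured tetrahedral geometry.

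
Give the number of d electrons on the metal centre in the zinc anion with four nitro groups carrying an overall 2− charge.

d¹⁰

Summing ligand charges against the −2 overall charge gives an oxidation state of +2 for zinc.
Group 12 minus oxidation state 2 gives a d¹⁰ configuration.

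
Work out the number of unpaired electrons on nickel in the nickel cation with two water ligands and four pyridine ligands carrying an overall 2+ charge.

Water is neutral; pyridine is neutral; balancing the +2 overall charge requires Ni(II).
Ni sits in group 10, so the d-electron count is 10 − 2 = 8.
In an octahedral field the d⁸ configuration is t₂g⁶e_g² (only one arrangement possible), giving 2 unpaired electrons.

2 unpaired electrons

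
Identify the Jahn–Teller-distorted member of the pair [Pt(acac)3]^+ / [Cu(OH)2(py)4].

[Cu(OH)2(py)4]

[Pt(acac)3]^+: Summing ligand charges against the +1 overall charge gives an oxidation state of +4 for platinum. Pt sits in group 10, so the d-electron count is 10 − 4 = 6. A 5d ion has a large Δₒ and is invariably low-spin. The d⁶ configuration leaves the e_g set evenly filled (or empty) — no strong Jahn–Teller driving force.
[Cu(OH)2(py)4]: Summing ligand charges against the 0 overall charge gives an oxidation state of +2 for copper. Cu sits in group 11, so the d-electron count is 11 − 2 = 9. The t₂g⁶e_g³ configuration has an unevenly filled e_g set; the Jahn–Teller theorem predicts a tetragonal distortion (typically axial elongation) to lift the degeneracy.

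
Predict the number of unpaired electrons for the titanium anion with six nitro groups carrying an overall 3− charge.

Each nitro (N-bound nitrite) is −1; balancing the −3 overall charge requires Ti(III).
Titanium is a group-4 element; Ti(III) is therefore d¹.
In an octahedral field the d¹ configuration is t₂g¹e_g⁰ (only one arrangement possible), giving 1 unpaired electron.

1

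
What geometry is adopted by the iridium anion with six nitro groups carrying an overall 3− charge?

octahedral

Summing ligand charges against the −3 overall charge gives an oxidation state of +3 for iridium.
Iridium is a group-9 element; Ir(III) is therefore d⁶.
Coordination number: 6.
Six donors around a single metal centre give an octahedral coordination sphere.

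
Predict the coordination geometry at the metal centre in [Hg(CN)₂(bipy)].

Ligand charges: each cyanide is −1; 2,2′-bipyridine is neutral. With an overall charge of 0 the mercury centre must be in the +2 oxidation state.
Group 12 minus oxidation state 2 gives a d¹⁰ configuration.
Counting donor atoms: 2×cyanide (monodentate) → 2 donors; 1×2,2′-bipyridine (bidentate) → 2 donors. Coordination number = 4.
A d¹⁰ ion has no crystal-field stabilisation preference between square planar and tetrahedral, so four ligands adopt the sterically favoured tetrahedral geometry.

tetrahedral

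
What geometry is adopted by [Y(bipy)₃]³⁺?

octahedral

Summing ligand charges against the +3 overall charge gives an oxidation state of +3 for yttrium.
Y sits in group 3, so the d-electron count is 3 − 3 = 0.
Counting donor atoms: 3×2,2′-bipyridine (bidentate) → 6 donors. Coordination number = 6.
Six donors around a single metal centre give an octahedral coordination sphere.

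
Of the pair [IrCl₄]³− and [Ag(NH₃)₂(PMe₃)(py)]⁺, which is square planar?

For [IrCl₄]³−: Each chloride is −1; balancing the −3 overall charge requires Ir(I). Ir sits in group 9, so the d-electron count is 9 − 1 = 8. A 5d d⁸ ion has a large crystal-field splitting; square planar leaves the high-energy d_{x²−y²} orbital empty and maximises CFSE. → square planar.
For [Ag(NH₃)₂(PMe₃)(py)]⁺: Ammonia is neutral; trimethylphosphine is neutral; pyridine is neutral; balancing the +1 overall charge requires Ag(I). Group 11 minus oxidation state 1 gives a d¹⁰ configuration. A d¹⁰ ion has no crystal-field stabilisation preference between square planar and tetrahedral, so four ligands adopt the sterically favoured tetrahedral geometry. → tetrahedral.

[IrCl₄]³−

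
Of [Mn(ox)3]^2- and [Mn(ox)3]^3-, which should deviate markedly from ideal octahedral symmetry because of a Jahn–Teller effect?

[Mn(ox)3]^3-

[Mn(ox)3]^2-: Each oxalate is −2; balancing the −2 overall charge requires Mn(IV). Mn sits in group 7, so the d-electron count is 7 − 4 = 3. The d³ configuration leaves the e_g set evenly filled (or empty) — no strong Jahn–Teller driving force.
[Mn(ox)3]^3-: Summing ligand charges against the −3 overall charge gives an oxidation state of +3 for manganese. Manganese is a group-7 element; Mn(III) is therefore d⁴. Oxalate is a weak-field ligand for a first-row metal, so the complex is high-spin. The t₂g³e_g¹ (high-spin) configuration has an unevenly filled e_g set; the Jahn–Teller theorem predicts a tetragonal distortion (typically axial elongation) to lift the degeneracy.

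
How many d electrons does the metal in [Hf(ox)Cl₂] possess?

Ligand charges: each oxalate is −2; each chloride is −1. With an overall charge of 0 the hafnium centre must be in the +4 oxidation state.
Hf sits in group 4, so the d-electron count is 4 − 4 = 0.

d0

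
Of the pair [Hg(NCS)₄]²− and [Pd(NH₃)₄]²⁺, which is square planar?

For [Hg(NCS)₄]²−: Ligand charges: each isothiocyanate is −1. With an overall charge of −2 the mercury centre must be in the +2 oxidation state. Hg sits in group 12, so the d-electron count is 12 − 2 = 10. A d¹⁰ ion has no crystal-field stabilisation preference between square planar and tetrahedral, so four ligands adopt the sterically favoured tetrahedral geometry. → tetrahedral.
For [Pd(NH₃)₄]²⁺: Ammonia is neutral; balancing the +2 overall charge requires Pd(II). Group 10 minus oxidation state 2 gives a d⁸ configuration. A 4d d⁸ ion has a large crystal-field splitting; square planar leaves the high-energy d_{x²−y²} orbital empty and maximises CFSE. → square planar.

[Pd(NH₃)₄]²⁺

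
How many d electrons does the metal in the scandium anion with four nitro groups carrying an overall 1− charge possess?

Each nitro (N-bound nitrite) is −1; balancing the −1 overall charge requires Sc(III).
Sc sits in group 3, so the d-electron count is 3 − 3 = 0.

d0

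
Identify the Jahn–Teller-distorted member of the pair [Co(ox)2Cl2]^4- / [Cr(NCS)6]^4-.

[Cr(NCS)6]^4-

[Co(ox)2Cl2]^4-: Summing ligand charges against the −4 overall charge gives an oxidation state of +2 for cobalt. Co sits in group 9, so the d-electron count is 9 − 2 = 7. Chloride and oxalate are weak-field ligands for a first-row metal, so the complex is high-spin. The d⁷ configuration leaves the e_g set evenly filled (or empty) — no strong Jahn–Teller driving force.
[Cr(NCS)6]^4-: Each isothiocyanate is −1; balancing the −4 overall charge requires Cr(II). Group 6 minus oxidation state 2 gives a d⁴ configuration. Isothiocyanate is a weak-field ligand for a first-row metal, so the complex is high-spin. The t₂g³e_g¹ (high-spin) configuration has an unevenly filled e_g set; the Jahn–Teller theorem predicts a tetragonal distortion (typically axial elongation) to lift the degeneracy.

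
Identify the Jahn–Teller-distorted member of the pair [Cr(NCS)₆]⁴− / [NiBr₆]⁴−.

[Cr(NCS)₆]⁴−

[Cr(NCS)₆]⁴−: Each isothiocyanate is −1; balancing the −4 overall charge requires Cr(II). Group 6 minus oxidation state 2 gives a d⁴ configuration. Isothiocyanate is a weak-field ligand for a first-row metal, so the complex is high-spin. The t₂g³e_g¹ (high-spin) configuration has an unevenly filled e_g set; the Jahn–Teller theorem predicts a tetragonal distortion (typically axial elongation) to lift the degeneracy.
[NiBr₆]⁴−: Summing ligand charges against the −4 overall charge gives an oxidation state of +2 for nickel. Nickel is a group-10 element; Ni(II) is therefore d⁸. The d⁸ configuration leaves the e_g set evenly filled (or empty) — no strong Jahn–Teller driving force.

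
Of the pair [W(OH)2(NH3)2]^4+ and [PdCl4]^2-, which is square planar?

For [W(OH)2(NH3)2]^4+: Summing ligand charges against the +4 overall charge gives an oxidation state of +6 for tungsten. Tungsten is a group-6 element; W(VI) is therefore d⁰. A d⁰ ion has no crystal-field stabilisation preference between square planar and tetrahedral, so four ligands adopt the sterically favoured tetrahedral geometry. → tetrahedral.
For [PdCl4]^2-: Summing ligand charges against the −2 overall charge gives an oxidation state of +2 for palladium. Palladium is a group-10 element; Pd(II) is therefore d⁸. A 4d d⁸ ion has a large crystal-field splitting; square planar leaves the high-energy d_{x²−y²} orbital empty and maximises CFSE. → square planar.

[PdCl4]^2-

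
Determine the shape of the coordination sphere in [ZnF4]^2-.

tetrahedral

Summing ligand charges against the −2 overall charge gives an oxidation state of +2 for zinc.
Group 12 minus oxidation state 2 gives a d¹⁰ configuration.
With 4 monodentate ligands the coordination number is 4.
A d¹⁰ ion has no crystal-field stabilisation preference between square planar and tetrahedral, so four ligands adopt the sterically favoured tetrahedral geometry.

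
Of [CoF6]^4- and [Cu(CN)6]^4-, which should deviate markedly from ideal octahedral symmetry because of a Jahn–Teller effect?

[CoF6]^4-: Each fluoride is −1; balancing the −4 overall charge requires Co(II). Co sits in group 9, so the d-electron count is 9 − 2 = 7. Fluoride is a weak-field ligand for a first-row metal, so the complex is high-spin. The d⁷ configuration leaves the e_g set evenly filled (or empty) — no strong Jahn–Teller driving force.
[Cu(CN)6]^4-: Summing ligand charges against the −4 overall charge gives an oxidation state of +2 for copper. Copper is a group-11 element; Cu(II) is therefore d⁹. The t₂g⁶e_g³ configuration has an unevenly filled e_g set; the Jahn–Teller theorem predicts a tetragonal distortion (typically axial elongation) to lift the degeneracy.

[Cu(CN)6]^4-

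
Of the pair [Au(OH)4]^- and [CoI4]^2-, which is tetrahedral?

[CoI4]^2-

For [Au(OH)4]^-: Summing ligand charges against the −1 overall charge gives an oxidation state of +3 for gold. Group 11 minus oxidation state 3 gives a d⁸ configuration. A 5d d⁸ ion has a large crystal-field splitting; square planar leaves the high-energy d_{x²−y²} orbital empty and maximises CFSE. → square planar.
For [CoI4]^2-: Ligand charges: each iodide is −1. With an overall charge of −2 the cobalt centre must be in the +2 oxidation state. Group 9 minus oxidation state 2 gives a d⁷ configuration. For a high-spin 3d d⁷ ion with weak-field ligands the small Δₜ gives little square-planar CFSE advantage, so four ligands adopt the sterically favoured tetrahedral geometry. → tetrahedral.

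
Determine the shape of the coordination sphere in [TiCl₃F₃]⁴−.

octahedral

Summing ligand charges against the −4 overall charge gives an oxidation state of +2 for titanium.
Ti sits in group 4, so the d-electron count is 4 − 2 = 2.
Coordination number: 6.
Six donors around a single metal centre give an octahedral coordination sphere.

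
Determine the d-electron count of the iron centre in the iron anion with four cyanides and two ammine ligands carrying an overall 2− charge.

d6

Each cyanide is −1; ammonia is neutral; balancing the −2 overall charge requires Fe(II).
Group 8 minus oxidation state 2 gives a d⁶ configuration.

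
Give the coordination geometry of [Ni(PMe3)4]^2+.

square planar

Ligand charges: trimethylphosphine is neutral. With an overall charge of +2 the nickel centre must be in the +2 oxidation state.
Nickel is a group-10 element; Ni(II) is therefore d⁸.
Coordination number: 4.
Trimethylphosphine is a strong-field ligand (high in the spectrochemical series).
A 3d d⁸ ion with strong-field ligands gains enough CFSE to favour square planar over tetrahedral.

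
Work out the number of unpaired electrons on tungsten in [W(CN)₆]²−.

Summing ligand charges against the −2 overall charge gives an oxidation state of +4 for tungsten.
Tungsten is a group-6 element; W(IV) is therefore d².
In an octahedral field the d² configuration is t₂g²e_g⁰ (only one arrangement possible), giving 2 unpaired electrons.

2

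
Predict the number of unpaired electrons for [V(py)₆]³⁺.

2

Ligand charges: pyridine is neutral. With an overall charge of +3 the vanadium centre must be in the +3 oxidation state.
Vanadium is a group-5 element; V(III) is therefore d².
In an octahedral field the d² configuration is t₂g²e_g⁰ (only one arrangement possible), giving 2 unpaired electrons.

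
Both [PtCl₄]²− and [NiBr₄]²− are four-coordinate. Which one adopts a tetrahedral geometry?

[NiBr₄]²−

For [PtCl₄]²−: Ligand charges: each chloride is −1. With an overall charge of −2 the platinum centre must be in the +2 oxidation state. Platinum is a group-10 element; Pt(II) is therefore d⁸. A 5d d⁸ ion has a large crystal-field splitting; square planar leaves the high-energy d_{x²−y²} orbital empty and maximises CFSE. → square planar.
For [NiBr₄]²−: Summing ligand charges against the −2 overall charge gives an oxidation state of +2 for nickel. Group 10 minus oxidation state 2 gives a d⁸ configuration. Bromide is a weak-field ligand. With weak-field ligands the CFSE gain from square planar is small, so a 3d d⁸ ion takes the sterically preferred tetrahedral geometry. → tetrahedral.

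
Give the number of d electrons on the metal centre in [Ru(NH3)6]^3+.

d⁵

Ligand charges: ammonia is neutral. With an overall charge of +3 the ruthenium centre must be in the +3 oxidation state.
Ru sits in group 8, so the d-electron count is 8 − 3 = 5.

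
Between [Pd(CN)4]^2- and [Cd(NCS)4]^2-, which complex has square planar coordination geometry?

For [Pd(CN)4]^2-: Each cyanide is −1; balancing the −2 overall charge requires Pd(II). Pd sits in group 10, so the d-electron count is 10 − 2 = 8. A 4d d⁸ ion has a large crystal-field splitting; square planar leaves the high-energy d_{x²−y²} orbital empty and maximises CFSE. → square planar.
For [Cd(NCS)4]^2-: Each isothiocyanate is −1; balancing the −2 overall charge requires Cd(II). Group 12 minus oxidation state 2 gives a d¹⁰ configuration. A d¹⁰ ion has no crystal-field stabilisation preference between square planar and tetrahedral, so four ligands adopt the sterically favoured tetrahedral geometry. → tetrahedral.

[Pd(CN)4]^2-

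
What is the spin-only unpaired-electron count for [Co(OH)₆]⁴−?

Summing ligand charges against the −4 overall charge gives an oxidation state of +2 for cobalt.
Cobalt is a group-9 element; Co(II) is therefore d⁷.
The spin state decides the count: Hydroxide is a weak-field ligand for a first-row metal, so the complex is high-spin.
An octahedral high-spin d⁷ ion is t₂g⁵e_g², giving 3 unpaired electrons.

3 unpaired electrons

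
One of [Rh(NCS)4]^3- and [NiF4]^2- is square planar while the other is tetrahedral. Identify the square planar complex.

[Rh(NCS)4]^3-

For [Rh(NCS)4]^3-: Each isothiocyanate is −1; balancing the −3 overall charge requires Rh(I). Rh sits in group 9, so the d-electron count is 9 − 1 = 8. A 4d d⁸ ion has a large crystal-field splitting; square planar leaves the high-energy d_{x²−y²} orbital empty and maximises CFSE. → square planar.
For [NiF4]^2-: Summing ligand charges against the −2 overall charge gives an oxidation state of +2 for nickel. Nickel is a group-10 element; Ni(II) is therefore d⁸. Fluoride is a weak-field ligand. With weak-field ligands the CFSE gain from square planar is small, so a 3d d⁸ ion takes the sterically preferred tetrahedral geometry. → tetrahedral.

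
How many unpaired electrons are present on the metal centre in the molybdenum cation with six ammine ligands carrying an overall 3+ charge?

Ligand charges: ammonia is neutral. With an overall charge of +3 the molybdenum centre must be in the +3 oxidation state.
Group 6 minus oxidation state 3 gives a d³ configuration.
In an octahedral field the d³ configuration is t₂g³e_g⁰ (only one arrangement possible), giving 3 unpaired electrons.

3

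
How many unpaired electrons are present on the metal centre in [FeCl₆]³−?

Summing ligand charges against the −3 overall charge gives an oxidation state of +3 for iron.
Iron is a group-8 element; Fe(III) is therefore d⁵.
The spin state decides the count: Chloride is a weak-field ligand for a first-row metal, so the complex is high-spin.
An octahedral high-spin d⁵ ion is t₂g³e_g², giving 5 unpaired electrons.

5 unpaired electrons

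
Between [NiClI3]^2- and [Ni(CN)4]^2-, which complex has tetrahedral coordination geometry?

[NiClI3]^2-

For [NiClI3]^2-: Each chloride is −1; each iodide is −1; balancing the −2 overall charge requires Ni(II). Group 10 minus oxidation state 2 gives a d⁸ configuration. Chloride and iodide are weak-field ligands. With weak-field ligands the CFSE gain from square planar is small, so a 3d d⁸ ion takes the sterically preferred tetrahedral geometry. → tetrahedral.
For [Ni(CN)4]^2-: Each cyanide is −1; balancing the −2 overall charge requires Ni(II). Ni sits in group 10, so the d-electron count is 10 − 2 = 8. Cyanide is a strong-field ligand (high in the spectrochemical series). A 3d d⁸ ion with strong-field ligands gains enough CFSE to favour square planar over tetrahedral. → square planar.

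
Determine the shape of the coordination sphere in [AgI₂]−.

linear

Each iodide is −1; balancing the −1 overall charge requires Ag(I).
Ag sits in group 11, so the d-electron count is 11 − 1 = 10.
Coordination number: 2.
A d¹⁰ ion with only two ligands adopts a linear arrangement (sp hybridisation; no CFSE preference).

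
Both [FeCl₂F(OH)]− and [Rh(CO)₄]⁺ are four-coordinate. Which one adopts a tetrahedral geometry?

For [FeCl₂F(OH)]−: Summing ligand charges against the −1 overall charge gives an oxidation state of +3 for iron. Group 8 minus oxidation state 3 gives a d⁵ configuration. A high-spin d⁵ ion has zero CFSE in either geometry, so four ligands adopt the sterically favoured tetrahedral geometry. → tetrahedral.
For [Rh(CO)₄]⁺: Summing ligand charges against the +1 overall charge gives an oxidation state of +1 for rhodium. Rhodium is a group-9 element; Rh(I) is therefore d⁸. A 4d d⁸ ion has a large crystal-field splitting; square planar leaves the high-energy d_{x²−y²} orbital empty and maximises CFSE. → square planar.

[FeCl₂F(OH)]−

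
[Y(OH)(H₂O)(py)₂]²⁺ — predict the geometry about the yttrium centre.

Ligand charges: each hydroxide is −1; water is neutral; pyridine is neutral. With an overall charge of +2 the yttrium centre must be in the +3 oxidation state.
Group 3 minus oxidation state 3 gives a d⁰ configuration.
Coordination number: 4.
A d⁰ ion has no crystal-field stabilisation preference between square planar and tetrahedral, so four ligands adopt the sterically favoured tetrahedral geometry.

tetrahedral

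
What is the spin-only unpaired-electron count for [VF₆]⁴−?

Summing ligand charges against the −4 overall charge gives an oxidation state of +2 for vanadium.
Group 5 minus oxidation state 2 gives a d³ configuration.
In an octahedral field the d³ configuration is t₂g³e_g⁰ (only one arrangement possible), giving 3 unpaired electrons.

3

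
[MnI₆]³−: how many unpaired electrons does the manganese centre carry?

4

Summing ligand charges against the −3 overall charge gives an oxidation state of +3 for manganese.
Mn sits in group 7, so the d-electron count is 7 − 3 = 4.
The spin state decides the count: Iodide is a weak-field ligand for a first-row metal, so the complex is high-spin.
An octahedral high-spin d⁴ ion is t₂g³e_g¹, giving 4 unpaired electrons.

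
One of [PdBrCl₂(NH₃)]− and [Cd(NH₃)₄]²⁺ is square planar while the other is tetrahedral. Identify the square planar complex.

For [PdBrCl₂(NH₃)]−: Each bromide is −1; each chloride is −1; ammonia is neutral; balancing the −1 overall charge requires Pd(II). Pd sits in group 10, so the d-electron count is 10 − 2 = 8. A 4d d⁸ ion has a large crystal-field splitting; square planar leaves the high-energy d_{x²−y²} orbital empty and maximises CFSE. → square planar.
For [Cd(NH₃)₄]²⁺: Summing ligand charges against the +2 overall charge gives an oxidation state of +2 for cadmium. Cd sits in group 12, so the d-electron count is 12 − 2 = 10. A d¹⁰ ion has no crystal-field stabilisation preference between square planar and tetrahedral, so four ligands adopt the sterically favoured tetrahedral geometry. → tetrahedral.

[PdBrCl₂(NH₃)]−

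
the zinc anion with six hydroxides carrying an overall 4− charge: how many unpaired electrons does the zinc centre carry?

0 unpaired electrons

Summing ligand charges against the −4 overall charge gives an oxidation state of +2 for zinc.
Group 12 minus oxidation state 2 gives a d¹⁰ configuration.
In an octahedral field the d¹⁰ configuration is t₂g⁶e_g⁴, giving 0 unpaired electrons.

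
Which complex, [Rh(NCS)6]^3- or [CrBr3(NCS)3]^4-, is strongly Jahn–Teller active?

[CrBr3(NCS)3]^4-

[Rh(NCS)6]^3-: Ligand charges: each isothiocyanate is −1. With an overall charge of −3 the rhodium centre must be in the +3 oxidation state. Rh sits in group 9, so the d-electron count is 9 − 3 = 6. A 4d ion has a large Δₒ and is invariably low-spin. The d⁶ configuration leaves the e_g set evenly filled (or empty) — no strong Jahn–Teller driving force.
[CrBr3(NCS)3]^4-: Each bromide is −1; each isothiocyanate is −1; balancing the −4 overall charge requires Cr(II). Chromium is a group-6 element; Cr(II) is therefore d⁴. Bromide and isothiocyanate are weak-field ligands for a first-row metal, so the complex is high-spin. The t₂g³e_g¹ (high-spin) configuration has an unevenly filled e_g set; the Jahn–Teller theorem predicts a tetragonal distortion (typically axial elongation) to lift the degeneracy.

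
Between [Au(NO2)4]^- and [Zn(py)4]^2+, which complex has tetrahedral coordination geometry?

[Zn(py)4]^2+

For [Au(NO2)4]^-: Ligand charges: each nitro (N-bound nitrite) is −1. With an overall charge of −1 the gold centre must be in the +3 oxidation state. Group 11 minus oxidation state 3 gives a d⁸ configuration. A 5d d⁸ ion has a large crystal-field splitting; square planar leaves the high-energy d_{x²−y²} orbital empty and maximises CFSE. → square planar.
For [Zn(py)4]^2+: Summing ligand charges against the +2 overall charge gives an oxidation state of +2 for zinc. Group 12 minus oxidation state 2 gives a d¹⁰ configuration. A d¹⁰ ion has no crystal-field stabilisation preference between square planar and tetrahedral, so four ligands adopt the sterically favoured tetrahedral geometry. → tetrahedral.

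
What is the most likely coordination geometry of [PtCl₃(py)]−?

Ligand charges: each chloride is −1; pyridine is neutral. With an overall charge of −1 the platinum centre must be in the +2 oxidation state.
Group 10 minus oxidation state 2 gives a d⁸ configuration.
Coordination number: 4.
A 5d d⁸ ion has a large crystal-field splitting; square planar leaves the high-energy d_{x²−y²} orbital empty and maximises CFSE.

square planar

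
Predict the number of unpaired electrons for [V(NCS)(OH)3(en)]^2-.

Each isothiocyanate is −1; each hydroxide is −1; ethylenediamine is neutral; balancing the −2 overall charge requires V(II).
Vanadium is a group-5 element; V(II) is therefore d³.
Counting donor atoms: 1×isothiocyanate (monodentate) → 1 donor; 3×hydroxide (monodentate) → 3 donors; 1×ethylenediamine (bidentate) → 2 donors. Coordination number = 6.
In an octahedral field the d³ configuration is t₂g³e_g⁰ (only one arrangement possible), giving 3 unpaired electrons.

3 unpaired electrons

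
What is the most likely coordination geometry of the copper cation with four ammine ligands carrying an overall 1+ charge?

tetrahedral

Ammonia is neutral; balancing the +1 overall charge requires Cu(I).
Copper is a group-11 element; Cu(I) is therefore d¹⁰.
Coordination number: 4.
A d¹⁰ ion has no crystal-field stabilisation preference between square planar and tetrahedral, so four ligands adopt the sterically favoured tetrahedral geometry.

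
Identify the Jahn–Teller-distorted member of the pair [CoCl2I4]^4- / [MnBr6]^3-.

[CoCl2I4]^4-: Ligand charges: each chloride is −1; each iodide is −1. With an overall charge of −4 the cobalt centre must be in the +2 oxidation state. Cobalt is a group-9 element; Co(II) is therefore d⁷. Chloride and iodide are weak-field ligands for a first-row metal, so the complex is high-spin. The d⁷ configuration leaves the e_g set evenly filled (or empty) — no strong Jahn–Teller driving force.
[MnBr6]^3-: Ligand charges: each bromide is −1. With an overall charge of −3 the manganese centre must be in the +3 oxidation state. Manganese is a group-7 element; Mn(III) is therefore d⁴. Bromide is a weak-field ligand for a first-row metal, so the complex is high-spin. The t₂g³e_g¹ (high-spin) configuration has an unevenly filled e_g set; the Jahn–Teller theorem predicts a tetragonal distortion (typically axial elongation) to lift the degeneracy.

[MnBr6]^3-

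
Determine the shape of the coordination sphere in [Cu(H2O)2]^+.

linear

Summing ligand charges against the +1 overall charge gives an oxidation state of +1 for copper.
Copper is a group-11 element; Cu(I) is therefore d¹⁰.
Coordination number: 2.
A d¹⁰ ion with only two ligands adopts a linear arrangement (sp hybridisation; no CFSE preference).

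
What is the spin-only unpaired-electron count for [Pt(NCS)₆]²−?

Ligand charges: each isothiocyanate is −1. With an overall charge of −2 the platinum centre must be in the +4 oxidation state.
Platinum is a group-10 element; Pt(IV) is therefore d⁶.
The spin state decides the count: a 5d ion has a large Δₒ and is invariably low-spin.
An octahedral low-spin d⁶ ion is t₂g⁶e_g⁰, giving 0 unpaired electrons.

0 unpaired electrons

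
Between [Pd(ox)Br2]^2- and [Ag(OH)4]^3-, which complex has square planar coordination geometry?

For [Pd(ox)Br2]^2-: Ligand charges: each oxalate is −2; each bromide is −1. With an overall charge of −2 the palladium centre must be in the +2 oxidation state. Palladium is a group-10 element; Pd(II) is therefore d⁸. A 4d d⁸ ion has a large crystal-field splitting; square planar leaves the high-energy d_{x²−y²} orbital empty and maximises CFSE. → square planar.
For [Ag(OH)4]^3-: Each hydroxide is −1; balancing the −3 overall charge requires Ag(I). Group 11 minus oxidation state 1 gives a d¹⁰ configuration. A d¹⁰ ion has no crystal-field stabilisation preference between square planar and tetrahedral, so four ligands adopt the sterically favoured tetrahedral geometry. → tetrahedral.

[Pd(ox)Br2]^2-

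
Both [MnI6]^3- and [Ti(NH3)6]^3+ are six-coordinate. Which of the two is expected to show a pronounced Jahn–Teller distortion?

[MnI6]^3-

[MnI6]^3-: Summing ligand charges against the −3 overall charge gives an oxidation state of +3 for manganese. Mn sits in group 7, so the d-electron count is 7 − 3 = 4. Iodide is a weak-field ligand for a first-row metal, so the complex is high-spin. The t₂g³e_g¹ (high-spin) configuration has an unevenly filled e_g set; the Jahn–Teller theorem predicts a tetragonal distortion (typically axial elongation) to lift the degeneracy.
[Ti(NH3)6]^3+: Ammonia is neutral; balancing the +3 overall charge requires Ti(III). Ti sits in group 4, so the d-electron count is 4 − 3 = 1. The d¹ configuration leaves the e_g set evenly filled (or empty) — no strong Jahn–Teller driving force.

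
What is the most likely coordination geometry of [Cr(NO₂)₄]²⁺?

tetrahedral

Summing ligand charges against the +2 overall charge gives an oxidation state of +6 for chromium.
Cr sits in group 6, so the d-electron count is 6 − 6 = 0.
Coordination number: 4.
A d⁰ ion has no crystal-field stabilisation preference between square planar and tetrahedral, so four ligands adopt the sterically favoured tetrahedral geometry.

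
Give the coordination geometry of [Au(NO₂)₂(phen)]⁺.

Summing ligand charges against the +1 overall charge gives an oxidation state of +3 for gold.
Gold is a group-11 element; Au(III) is therefore d⁸.
Counting donor atoms: 2×nitro (N-bound nitrite) (monodentate) → 2 donors; 1×1,10-phenanthroline (bidentate) → 2 donors. Coordination number = 4.
A 5d d⁸ ion has a large crystal-field splitting; square planar leaves the high-energy d_{x²−y²} orbital empty and maximises CFSE.

square planar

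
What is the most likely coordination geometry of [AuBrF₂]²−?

trigonal planar

Ligand charges: each bromide is −1; each fluoride is −1. With an overall charge of −2 the gold centre must be in the +1 oxidation state.
Gold is a group-11 element; Au(I) is therefore d¹⁰.
Coordination number: 3.
Three ligands around a d¹⁰ centre minimise repulsion in a trigonal-planar arrangement.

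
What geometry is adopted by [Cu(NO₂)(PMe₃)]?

linear

Summing ligand charges against the 0 overall charge gives an oxidation state of +1 for copper.
Group 11 minus oxidation state 1 gives a d¹⁰ configuration.
With 2 monodentate ligands the coordination number is 2.
A d¹⁰ ion with only two ligands adopts a linear arrangement (sp hybridisation; no CFSE preference).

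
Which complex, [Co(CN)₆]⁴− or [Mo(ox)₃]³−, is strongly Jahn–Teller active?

[Co(CN)₆]⁴−

[Co(CN)₆]⁴−: Each cyanide is −1; balancing the −4 overall charge requires Co(II). Co sits in group 9, so the d-electron count is 9 − 2 = 7. Cyanide is a strong-field ligand (high in the spectrochemical series) for a first-row metal, so the complex is low-spin. The t₂g⁶e_g¹ (low-spin) configuration has an unevenly filled e_g set; the Jahn–Teller theorem predicts a tetragonal distortion (typically axial elongation) to lift the degeneracy.
[Mo(ox)₃]³−: Summing ligand charges against the −3 overall charge gives an oxidation state of +3 for molybdenum. Group 6 minus oxidation state 3 gives a d³ configuration. The d³ configuration leaves the e_g set evenly filled (or empty) — no strong Jahn–Teller driving force.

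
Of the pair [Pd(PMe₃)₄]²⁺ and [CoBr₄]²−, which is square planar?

[Pd(PMe₃)₄]²⁺

For [Pd(PMe₃)₄]²⁺: Trimethylphosphine is neutral; balancing the +2 overall charge requires Pd(II). Palladium is a group-10 element; Pd(II) is therefore d⁸. A 4d d⁸ ion has a large crystal-field splitting; square planar leaves the high-energy d_{x²−y²} orbital empty and maximises CFSE. → square planar.
For [CoBr₄]²−: Summing ligand charges against the −2 overall charge gives an oxidation state of +2 for cobalt. Group 9 minus oxidation state 2 gives a d⁷ configuration. For a high-spin 3d d⁷ ion with weak-field ligands the small Δₜ gives little square-planar CFSE advantage, so four ligands adopt the sterically favoured tetrahedral geometry. → tetrahedral.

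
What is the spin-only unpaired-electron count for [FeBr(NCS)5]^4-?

4

Ligand charges: each bromide is −1; each isothiocyanate is −1. With an overall charge of −4 the iron centre must be in the +2 oxidation state.
Group 8 minus oxidation state 2 gives a d⁶ configuration.
The spin state decides the count: Bromide and isothiocyanate are weak-field ligands for a first-row metal, so the complex is high-spin.
An octahedral high-spin d⁶ ion is t₂g⁴e_g², giving 4 unpaired electrons.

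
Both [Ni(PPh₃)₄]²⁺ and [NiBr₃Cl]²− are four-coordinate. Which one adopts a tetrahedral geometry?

For [Ni(PPh₃)₄]²⁺: Ligand charges: triphenylphosphine is neutral. With an overall charge of +2 the nickel centre must be in the +2 oxidation state. Ni sits in group 10, so the d-electron count is 10 − 2 = 8. Triphenylphosphine is a strong-field ligand (high in the spectrochemical series). A 3d d⁸ ion with strong-field ligands gains enough CFSE to favour square planar over tetrahedral. → square planar.
For [NiBr₃Cl]²−: Summing ligand charges against the −2 overall charge gives an oxidation state of +2 for nickel. Nickel is a group-10 element; Ni(II) is therefore d⁸. Bromide and chloride are weak-field ligands. With weak-field ligands the CFSE gain from square planar is small, so a 3d d⁸ ion takes the sterically preferred tetrahedral geometry. → tetrahedral.

[NiBr₃Cl]²−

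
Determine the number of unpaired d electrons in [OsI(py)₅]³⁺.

2 unpaired electrons

Ligand charges: each iodide is −1; pyridine is neutral. With an overall charge of +3 the osmium centre must be in the +4 oxidation state.
Os sits in group 8, so the d-electron count is 8 − 4 = 4.
The spin state decides the count: a 5d ion has a large Δₒ and is invariably low-spin.
An octahedral low-spin d⁴ ion is t₂g⁴e_g⁰, giving 2 unpaired electrons.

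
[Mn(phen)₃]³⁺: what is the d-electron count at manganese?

Summing ligand charges against the +3 overall charge gives an oxidation state of +3 for manganese.
Mn sits in group 7, so the d-electron count is 7 − 3 = 4.

d4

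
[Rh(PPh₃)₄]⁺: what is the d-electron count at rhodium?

Summing ligand charges against the +1 overall charge gives an oxidation state of +1 for rhodium.
Rhodium is a group-9 element; Rh(I) is therefore d⁸.

d⁸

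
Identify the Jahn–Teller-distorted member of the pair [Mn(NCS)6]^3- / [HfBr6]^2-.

[Mn(NCS)6]^3-

[Mn(NCS)6]^3-: Summing ligand charges against the −3 overall charge gives an oxidation state of +3 for manganese. Group 7 minus oxidation state 3 gives a d⁴ configuration. Isothiocyanate is a weak-field ligand for a first-row metal, so the complex is high-spin. The t₂g³e_g¹ (high-spin) configuration has an unevenly filled e_g set; the Jahn–Teller theorem predicts a tetragonal distortion (typically axial elongation) to lift the degeneracy.
[HfBr6]^2-: Ligand charges: each bromide is −1. With an overall charge of −2 the hafnium centre must be in the +4 oxidation state. Hf sits in group 4, so the d-electron count is 4 − 4 = 0. The d⁰ configuration leaves the e_g set evenly filled (or empty) — no strong Jahn–Teller driving force.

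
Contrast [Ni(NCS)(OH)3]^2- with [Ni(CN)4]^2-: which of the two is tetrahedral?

For [Ni(NCS)(OH)3]^2-: Each isothiocyanate is −1; each hydroxide is −1; balancing the −2 overall charge requires Ni(II). Ni sits in group 10, so the d-electron count is 10 − 2 = 8. Hydroxide and isothiocyanate are weak-field ligands. With weak-field ligands the CFSE gain from square planar is small, so a 3d d⁸ ion takes the sterically preferred tetrahedral geometry. → tetrahedral.
For [Ni(CN)4]^2-: Summing ligand charges against the −2 overall charge gives an oxidation state of +2 for nickel. Ni sits in group 10, so the d-electron count is 10 − 2 = 8. Cyanide is a strong-field ligand (high in the spectrochemical series). A 3d d⁸ ion with strong-field ligands gains enough CFSE to favour square planar over tetrahedral. → square planar.

[Ni(NCS)(OH)3]^2-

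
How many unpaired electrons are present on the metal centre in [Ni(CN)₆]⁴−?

Summing ligand charges against the −4 overall charge gives an oxidation state of +2 for nickel.
Ni sits in group 10, so the d-electron count is 10 − 2 = 8.
In an octahedral field the d⁸ configuration is t₂g⁶e_g² (only one arrangement possible), giving 2 unpaired electrons.

2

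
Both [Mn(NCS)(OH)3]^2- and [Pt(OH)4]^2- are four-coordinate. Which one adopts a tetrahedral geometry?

For [Mn(NCS)(OH)3]^2-: Each isothiocyanate is −1; each hydroxide is −1; balancing the −2 overall charge requires Mn(II). Group 7 minus oxidation state 2 gives a d⁵ configuration. A high-spin d⁵ ion has zero CFSE in either geometry, so four ligands adopt the sterically favoured tetrahedral geometry. → tetrahedral.
For [Pt(OH)4]^2-: Summing ligand charges against the −2 overall charge gives an oxidation state of +2 for platinum. Pt sits in group 10, so the d-electron count is 10 − 2 = 8. A 5d d⁸ ion has a large crystal-field splitting; square planar leaves the high-energy d_{x²−y²} orbital empty and maximises CFSE. → square planar.

[Mn(NCS)(OH)3]^2-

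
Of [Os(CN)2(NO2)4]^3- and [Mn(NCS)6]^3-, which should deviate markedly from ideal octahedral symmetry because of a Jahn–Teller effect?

[Os(CN)2(NO2)4]^3-: Ligand charges: each cyanide is −1; each nitro (N-bound nitrite) is −1. With an overall charge of −3 the osmium centre must be in the +3 oxidation state. Group 8 minus oxidation state 3 gives a d⁵ configuration. A 5d ion has a large Δₒ and is invariably low-spin. The d⁵ configuration leaves the e_g set evenly filled (or empty) — no strong Jahn–Teller driving force.
[Mn(NCS)6]^3-: Each isothiocyanate is −1; balancing the −3 overall charge requires Mn(III). Group 7 minus oxidation state 3 gives a d⁴ configuration. Isothiocyanate is a weak-field ligand for a first-row metal, so the complex is high-spin. The t₂g³e_g¹ (high-spin) configuration has an unevenly filled e_g set; the Jahn–Teller theorem predicts a tetragonal distortion (typically axial elongation) to lift the degeneracy.

[Mn(NCS)6]^3-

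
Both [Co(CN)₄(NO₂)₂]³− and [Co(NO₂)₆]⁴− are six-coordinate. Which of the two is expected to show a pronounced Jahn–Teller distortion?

[Co(CN)₄(NO₂)₂]³−: Ligand charges: each cyanide is −1; each nitro (N-bound nitrite) is −1. With an overall charge of −3 the cobalt centre must be in the +3 oxidation state. Cobalt is a group-9 element; Co(III) is therefore d⁶. Co(III) has an exceptionally large octahedral splitting and is low-spin with essentially every ligand except fluoride. The d⁶ configuration leaves the e_g set evenly filled (or empty) — no strong Jahn–Teller driving force.
[Co(NO₂)₆]⁴−: Summing ligand charges against the −4 overall charge gives an oxidation state of +2 for cobalt. Co sits in group 9, so the d-electron count is 9 − 2 = 7. Nitro (N-bound nitrite) is a strong-field ligand (high in the spectrochemical series) for a first-row metal, so the complex is low-spin. The t₂g⁶e_g¹ (low-spin) configuration has an unevenly filled e_g set; the Jahn–Teller theorem predicts a tetragonal distortion (typically axial elongation) to lift the degeneracy.

[Co(NO₂)₆]⁴−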